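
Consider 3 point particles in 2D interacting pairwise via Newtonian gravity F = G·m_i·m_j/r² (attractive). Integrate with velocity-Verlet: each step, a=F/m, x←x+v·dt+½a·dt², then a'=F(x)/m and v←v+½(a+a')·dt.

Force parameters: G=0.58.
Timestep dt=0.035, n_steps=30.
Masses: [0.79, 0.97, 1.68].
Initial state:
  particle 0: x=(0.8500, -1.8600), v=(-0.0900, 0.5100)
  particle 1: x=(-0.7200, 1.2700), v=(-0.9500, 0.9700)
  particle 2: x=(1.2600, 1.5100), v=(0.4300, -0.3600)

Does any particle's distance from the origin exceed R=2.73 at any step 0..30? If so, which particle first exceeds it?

yes, particle 1

step 0: x0=(0.8500, -1.8600) x1=(-0.7200, 1.2700) x2=(1.2600, 1.5100)
step 1: x0=(0.8468, -1.8421) x1=(-0.7531, 1.3039) x2=(1.2750, 1.4974)
step 2: x0=(0.8437, -1.8240) x1=(-0.7859, 1.3379) x2=(1.2898, 1.4847)
step 3: x0=(0.8405, -1.8058) x1=(-0.8184, 1.3718) x2=(1.3044, 1.4719)
step 4: x0=(0.8373, -1.7874) x1=(-0.8506, 1.4057) x2=(1.3188, 1.4591)
step 5: x0=(0.8341, -1.7688) x1=(-0.8825, 1.4395) x2=(1.3331, 1.4462)
step 6: x0=(0.8309, -1.7501) x1=(-0.9142, 1.4734) x2=(1.3473, 1.4333)
step 7: x0=(0.8277, -1.7313) x1=(-0.9456, 1.5071) x2=(1.3613, 1.4203)
step 8: x0=(0.8245, -1.7122) x1=(-0.9768, 1.5409) x2=(1.3752, 1.4073)
step 9: x0=(0.8213, -1.6931) x1=(-1.0077, 1.5746) x2=(1.3890, 1.3942)
step 10: x0=(0.8180, -1.6737) x1=(-1.0384, 1.6082) x2=(1.4026, 1.3811)
step 11: x0=(0.8148, -1.6542) x1=(-1.0689, 1.6418) x2=(1.4161, 1.3679)
step 12: x0=(0.8116, -1.6345) x1=(-1.0992, 1.6753) x2=(1.4294, 1.3547)
step 13: x0=(0.8084, -1.6147) x1=(-1.1293, 1.7088) x2=(1.4427, 1.3414)
step 14: x0=(0.8052, -1.5947) x1=(-1.1592, 1.7422) x2=(1.4558, 1.3281)
step 15: x0=(0.8020, -1.5745) x1=(-1.1889, 1.7756) x2=(1.4689, 1.3148)
step 16: x0=(0.7988, -1.5542) x1=(-1.2184, 1.8089) x2=(1.4818, 1.3014)
step 17: x0=(0.7956, -1.5336) x1=(-1.2477, 1.8421) x2=(1.4946, 1.2879)
step 18: x0=(0.7924, -1.5129) x1=(-1.2769, 1.8753) x2=(1.5073, 1.2745)
step 19: x0=(0.7892, -1.4921) x1=(-1.3059, 1.9084) x2=(1.5199, 1.2609)
step 20: x0=(0.7861, -1.4710) x1=(-1.3348, 1.9414) x2=(1.5324, 1.2473)
step 21: x0=(0.7829, -1.4498) x1=(-1.3635, 1.9744) x2=(1.5449, 1.2337)
step 22: x0=(0.7798, -1.4284) x1=(-1.3920, 2.0073) x2=(1.5572, 1.2200)
step 23: x0=(0.7767, -1.4068) x1=(-1.4205, 2.0402) x2=(1.5694, 1.2063)
step 24: x0=(0.7737, -1.3850) x1=(-1.4487, 2.0730) x2=(1.5816, 1.1925)
step 25: x0=(0.7706, -1.3630) x1=(-1.4769, 2.1058) x2=(1.5936, 1.1786)
step 26: x0=(0.7676, -1.3408) x1=(-1.5049, 2.1384) x2=(1.6056, 1.1647)
step 27: x0=(0.7646, -1.3185) x1=(-1.5328, 2.1711) x2=(1.6175, 1.1508)
step 28: x0=(0.7617, -1.2959) x1=(-1.5606, 2.2036) x2=(1.6293, 1.1368)
step 29: x0=(0.7588, -1.2731) x1=(-1.5882, 2.2361) x2=(1.6410, 1.1227)
step 30: x0=(0.7559, -1.2501) x1=(-1.6158, 2.2686) x2=(1.6526, 1.1085)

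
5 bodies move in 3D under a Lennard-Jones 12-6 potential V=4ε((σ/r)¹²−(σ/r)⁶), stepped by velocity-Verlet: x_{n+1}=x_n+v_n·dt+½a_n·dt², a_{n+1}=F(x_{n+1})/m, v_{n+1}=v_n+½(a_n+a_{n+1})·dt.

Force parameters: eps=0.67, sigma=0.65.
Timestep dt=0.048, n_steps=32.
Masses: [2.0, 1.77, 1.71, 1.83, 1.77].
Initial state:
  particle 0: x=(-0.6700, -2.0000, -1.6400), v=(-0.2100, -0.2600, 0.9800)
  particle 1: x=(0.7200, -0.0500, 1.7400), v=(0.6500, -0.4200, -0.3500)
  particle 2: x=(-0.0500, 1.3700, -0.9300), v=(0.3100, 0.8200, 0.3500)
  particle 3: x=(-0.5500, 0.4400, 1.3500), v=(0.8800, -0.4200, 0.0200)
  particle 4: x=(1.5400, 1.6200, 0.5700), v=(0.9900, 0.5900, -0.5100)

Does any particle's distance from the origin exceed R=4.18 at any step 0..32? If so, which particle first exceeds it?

no

step 0: x0=(-0.6700, -2.0000, -1.6400) x1=(0.7200, -0.0500, 1.7400) x2=(-0.0500, 1.3700, -0.9300) x3=(-0.5500, 0.4400, 1.3500) x4=(1.5400, 1.6200, 0.5700)
step 1: x0=(-0.6801, -2.0125, -1.5930) x1=(0.7511, -0.0701, 1.7232) x2=(-0.0351, 1.4094, -0.9132) x3=(-0.5077, 0.4198, 1.3510) x4=(1.5875, 1.6483, 0.5455)
step 2: x0=(-0.6902, -2.0250, -1.5459) x1=(0.7822, -0.0902, 1.7063) x2=(-0.0202, 1.4487, -0.8964) x3=(-0.4653, 0.3996, 1.3520) x4=(1.6350, 1.6766, 0.5210)
step 3: x0=(-0.7002, -2.0374, -1.4989) x1=(0.8130, -0.1102, 1.6894) x2=(-0.0053, 1.4881, -0.8796) x3=(-0.4227, 0.3793, 1.3530) x4=(1.6825, 1.7049, 0.4966)
step 4: x0=(-0.7103, -2.0499, -1.4518) x1=(0.8437, -0.1302, 1.6725) x2=(0.0096, 1.5274, -0.8627) x3=(-0.3800, 0.3590, 1.3541) x4=(1.7300, 1.7332, 0.4721)
step 5: x0=(-0.7204, -2.0624, -1.4048) x1=(0.8743, -0.1501, 1.6555) x2=(0.0245, 1.5668, -0.8459) x3=(-0.3371, 0.3386, 1.3552) x4=(1.7775, 1.7615, 0.4476)
step 6: x0=(-0.7305, -2.0749, -1.3578) x1=(0.9047, -0.1699, 1.6384) x2=(0.0394, 1.6061, -0.8291) x3=(-0.2941, 0.3181, 1.3564) x4=(1.8250, 1.7898, 0.4231)
step 7: x0=(-0.7406, -2.0874, -1.3107) x1=(0.9349, -0.1896, 1.6213) x2=(0.0543, 1.6455, -0.8122) x3=(-0.2508, 0.2976, 1.3576) x4=(1.8724, 1.8181, 0.3986)
step 8: x0=(-0.7506, -2.0998, -1.2637) x1=(0.9648, -0.2093, 1.6042) x2=(0.0692, 1.6849, -0.7954) x3=(-0.2074, 0.2769, 1.3589) x4=(1.9199, 1.8464, 0.3741)
step 9: x0=(-0.7607, -2.1123, -1.2166) x1=(0.9946, -0.2288, 1.5870) x2=(0.0841, 1.7242, -0.7785) x3=(-0.1637, 0.2562, 1.3602) x4=(1.9674, 1.8747, 0.3496)
step 10: x0=(-0.7708, -2.1248, -1.1696) x1=(1.0241, -0.2482, 1.5698) x2=(0.0990, 1.7636, -0.7617) x3=(-0.1198, 0.2354, 1.3615) x4=(2.0148, 1.9030, 0.3251)
step 11: x0=(-0.7809, -2.1373, -1.1225) x1=(1.0533, -0.2676, 1.5525) x2=(0.1140, 1.8029, -0.7448) x3=(-0.0756, 0.2145, 1.3629) x4=(2.0622, 1.9312, 0.3006)
step 12: x0=(-0.7910, -2.1497, -1.0755) x1=(1.0822, -0.2867, 1.5351) x2=(0.1289, 1.8423, -0.7279) x3=(-0.0311, 0.1934, 1.3643) x4=(2.1097, 1.9595, 0.2761)
step 13: x0=(-0.8010, -2.1622, -1.0285) x1=(1.1108, -0.3058, 1.5177) x2=(0.1439, 1.8816, -0.7111) x3=(0.0137, 0.1722, 1.3658) x4=(2.1571, 1.9878, 0.2516)
step 14: x0=(-0.8111, -2.1747, -0.9814) x1=(1.1390, -0.3247, 1.5003) x2=(0.1588, 1.9209, -0.6942) x3=(0.0588, 0.1509, 1.3673) x4=(2.2045, 2.0161, 0.2271)
step 15: x0=(-0.8212, -2.1872, -0.9344) x1=(1.1668, -0.3434, 1.4828) x2=(0.1738, 1.9603, -0.6773) x3=(0.1044, 0.1294, 1.3689) x4=(2.2519, 2.0443, 0.2026)
step 16: x0=(-0.8313, -2.1996, -0.8873) x1=(1.1942, -0.3619, 1.4653) x2=(0.1887, 1.9996, -0.6604) x3=(0.1503, 0.1077, 1.3705) x4=(2.2993, 2.0726, 0.1781)
step 17: x0=(-0.8413, -2.2121, -0.8403) x1=(1.2210, -0.3802, 1.4477) x2=(0.2037, 2.0390, -0.6435) x3=(0.1968, 0.0857, 1.3722) x4=(2.3468, 2.1009, 0.1536)
step 18: x0=(-0.8514, -2.2246, -0.7932) x1=(1.2473, -0.3982, 1.4300) x2=(0.2187, 2.0783, -0.6266) x3=(0.2439, 0.0636, 1.3739) x4=(2.3941, 2.1291, 0.1291)
step 19: x0=(-0.8615, -2.2371, -0.7462) x1=(1.2729, -0.4159, 1.4124) x2=(0.2336, 2.1177, -0.6097) x3=(0.2915, 0.0411, 1.3756) x4=(2.4415, 2.1574, 0.1046)
step 20: x0=(-0.8716, -2.2495, -0.6992) x1=(1.2978, -0.4332, 1.3947) x2=(0.2486, 2.1570, -0.5928) x3=(0.3399, 0.0183, 1.3774) x4=(2.4889, 2.1857, 0.0801)
step 21: x0=(-0.8817, -2.2620, -0.6521) x1=(1.3219, -0.4502, 1.3770) x2=(0.2636, 2.1963, -0.5759) x3=(0.3891, -0.0049, 1.3792) x4=(2.5363, 2.2139, 0.0556)
step 22: x0=(-0.8917, -2.2745, -0.6051) x1=(1.3449, -0.4667, 1.3592) x2=(0.2786, 2.2357, -0.5590) x3=(0.4392, -0.0285, 1.3809) x4=(2.5837, 2.2422, 0.0311)
step 23: x0=(-0.9018, -2.2870, -0.5580) x1=(1.3668, -0.4826, 1.3416) x2=(0.2936, 2.2750, -0.5421) x3=(0.4905, -0.0527, 1.3827) x4=(2.6311, 2.2705, 0.0066)
step 24: x0=(-0.9119, -2.2994, -0.5110) x1=(1.3873, -0.4979, 1.3239) x2=(0.3086, 2.3144, -0.5252) x3=(0.5431, -0.0776, 1.3844) x4=(2.6785, 2.2987, -0.0180)
step 25: x0=(-0.9220, -2.3119, -0.4639) x1=(1.4062, -0.5123, 1.3064) x2=(0.3236, 2.3537, -0.5083) x3=(0.5974, -0.1032, 1.3859) x4=(2.7258, 2.3270, -0.0425)
step 26: x0=(-0.9320, -2.3244, -0.4169) x1=(1.4230, -0.5257, 1.2891) x2=(0.3386, 2.3930, -0.4914) x3=(0.6535, -0.1298, 1.3873) x4=(2.7732, 2.3553, -0.0670)
step 27: x0=(-0.9421, -2.3368, -0.3698) x1=(1.4375, -0.5379, 1.2721) x2=(0.3536, 2.4324, -0.4745) x3=(0.7120, -0.1576, 1.3884) x4=(2.8206, 2.3835, -0.0915)
step 28: x0=(-0.9522, -2.3493, -0.3228) x1=(1.4492, -0.5486, 1.2556) x2=(0.3686, 2.4717, -0.4576) x3=(0.7731, -0.1868, 1.3890) x4=(2.8679, 2.4118, -0.1160)
step 29: x0=(-0.9623, -2.3618, -0.2757) x1=(1.4583, -0.5580, 1.2395) x2=(0.3836, 2.5110, -0.4407) x3=(0.8367, -0.2174, 1.3892) x4=(2.9153, 2.4401, -0.1405)
step 30: x0=(-0.9723, -2.3743, -0.2287) x1=(1.4680, -0.5677, 1.2233) x2=(0.3986, 2.5504, -0.4238) x3=(0.8998, -0.2476, 1.3895) x4=(2.9626, 2.4683, -0.1650)
step 31: x0=(-0.9824, -2.3867, -0.1816) x1=(1.4910, -0.5848, 1.2032) x2=(0.4136, 2.5897, -0.4069) x3=(0.9500, -0.2706, 1.3935) x4=(3.0100, 2.4966, -0.1896)
step 32: x0=(-0.9925, -2.3992, -0.1346) x1=(1.5377, -0.6158, 1.1748) x2=(0.4286, 2.6290, -0.3900) x3=(0.9773, -0.2803, 1.4057) x4=(3.0573, 2.5248, -0.2141)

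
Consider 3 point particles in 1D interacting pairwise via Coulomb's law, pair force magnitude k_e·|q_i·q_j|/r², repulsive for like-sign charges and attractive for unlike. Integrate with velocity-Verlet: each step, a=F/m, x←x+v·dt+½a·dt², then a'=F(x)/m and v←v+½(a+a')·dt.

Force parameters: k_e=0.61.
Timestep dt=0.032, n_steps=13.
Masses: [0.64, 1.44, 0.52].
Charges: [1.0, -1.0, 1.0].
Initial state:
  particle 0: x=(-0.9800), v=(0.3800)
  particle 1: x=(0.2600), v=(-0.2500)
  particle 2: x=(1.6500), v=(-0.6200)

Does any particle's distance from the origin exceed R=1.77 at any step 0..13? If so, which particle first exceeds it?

no

step 0: x0=(-0.9800) x1=(0.2600) x2=(1.6500)
step 1: x0=(-0.9676) x1=(0.2520) x2=(1.6299)
step 2: x0=(-0.9547) x1=(0.2439) x2=(1.6094)
step 3: x0=(-0.9412) x1=(0.2357) x2=(1.5884)
step 4: x0=(-0.9272) x1=(0.2275) x2=(1.5670)
step 5: x0=(-0.9126) x1=(0.2192) x2=(1.5451)
step 6: x0=(-0.8975) x1=(0.2107) x2=(1.5227)
step 7: x0=(-0.8817) x1=(0.2022) x2=(1.4998)
step 8: x0=(-0.8652) x1=(0.1936) x2=(1.4763)
step 9: x0=(-0.8480) x1=(0.1849) x2=(1.4524)
step 10: x0=(-0.8302) x1=(0.1760) x2=(1.4280)
step 11: x0=(-0.8115) x1=(0.1669) x2=(1.4030)
step 12: x0=(-0.7920) x1=(0.1577) x2=(1.3775)
step 13: x0=(-0.7717) x1=(0.1483) x2=(1.3515)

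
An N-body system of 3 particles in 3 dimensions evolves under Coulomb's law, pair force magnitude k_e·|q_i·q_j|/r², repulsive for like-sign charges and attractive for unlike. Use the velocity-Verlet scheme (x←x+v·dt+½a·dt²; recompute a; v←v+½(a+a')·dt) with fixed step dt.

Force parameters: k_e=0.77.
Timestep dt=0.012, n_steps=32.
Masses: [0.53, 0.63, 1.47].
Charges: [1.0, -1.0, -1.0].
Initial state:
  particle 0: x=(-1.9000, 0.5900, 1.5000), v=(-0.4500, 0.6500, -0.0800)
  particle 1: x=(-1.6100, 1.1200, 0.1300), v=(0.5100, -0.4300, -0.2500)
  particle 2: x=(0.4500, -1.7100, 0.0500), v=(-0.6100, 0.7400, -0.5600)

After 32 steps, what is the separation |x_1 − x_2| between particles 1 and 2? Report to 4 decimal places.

2.9016

step 0: x0=(-1.9000, 0.5900, 1.5000) x1=(-1.6100, 1.1200, 0.1300) x2=(0.4500, -1.7100, 0.0500)
step 1: x0=(-1.9054, 0.5978, 1.4990) x1=(-1.6039, 1.1148, 0.1270) x2=(0.4427, -1.7011, 0.0433)
step 2: x0=(-1.9107, 0.6056, 1.4979) x1=(-1.5978, 1.1096, 0.1241) x2=(0.4354, -1.6922, 0.0366)
step 3: x0=(-1.9161, 0.6135, 1.4967) x1=(-1.5917, 1.1045, 0.1213) x2=(0.4280, -1.6834, 0.0298)
step 4: x0=(-1.9214, 0.6214, 1.4954) x1=(-1.5857, 1.0992, 0.1186) x2=(0.4207, -1.6745, 0.0231)
step 5: x0=(-1.9266, 0.6293, 1.4940) x1=(-1.5797, 1.0940, 0.1159) x2=(0.4134, -1.6656, 0.0164)
step 6: x0=(-1.9319, 0.6372, 1.4926) x1=(-1.5737, 1.0888, 0.1133) x2=(0.4061, -1.6567, 0.0097)
step 7: x0=(-1.9371, 0.6451, 1.4910) x1=(-1.5678, 1.0835, 0.1108) x2=(0.3988, -1.6479, 0.0030)
step 8: x0=(-1.9422, 0.6531, 1.4894) x1=(-1.5619, 1.0783, 0.1083) x2=(0.3914, -1.6390, -0.0037)
step 9: x0=(-1.9474, 0.6610, 1.4876) x1=(-1.5560, 1.0730, 0.1059) x2=(0.3841, -1.6301, -0.0104)
step 10: x0=(-1.9524, 0.6690, 1.4858) x1=(-1.5501, 1.0677, 0.1036) x2=(0.3768, -1.6213, -0.0171)
step 11: x0=(-1.9575, 0.6770, 1.4838) x1=(-1.5443, 1.0624, 0.1014) x2=(0.3695, -1.6124, -0.0238)
step 12: x0=(-1.9625, 0.6850, 1.4818) x1=(-1.5385, 1.0571, 0.0992) x2=(0.3622, -1.6035, -0.0305)
step 13: x0=(-1.9675, 0.6930, 1.4797) x1=(-1.5327, 1.0518, 0.0972) x2=(0.3548, -1.5947, -0.0372)
step 14: x0=(-1.9725, 0.7011, 1.4775) x1=(-1.5270, 1.0465, 0.0951) x2=(0.3475, -1.5858, -0.0439)
step 15: x0=(-1.9774, 0.7091, 1.4752) x1=(-1.5213, 1.0412, 0.0932) x2=(0.3402, -1.5770, -0.0506)
step 16: x0=(-1.9822, 0.7172, 1.4728) x1=(-1.5156, 1.0359, 0.0913) x2=(0.3329, -1.5681, -0.0572)
step 17: x0=(-1.9871, 0.7252, 1.4703) x1=(-1.5099, 1.0306, 0.0895) x2=(0.3256, -1.5593, -0.0639)
step 18: x0=(-1.9919, 0.7333, 1.4677) x1=(-1.5043, 1.0253, 0.0878) x2=(0.3182, -1.5504, -0.0706)
step 19: x0=(-1.9966, 0.7414, 1.4650) x1=(-1.4988, 1.0200, 0.0862) x2=(0.3109, -1.5416, -0.0773)
step 20: x0=(-2.0013, 0.7495, 1.4622) x1=(-1.4933, 1.0146, 0.0846) x2=(0.3036, -1.5327, -0.0840)
step 21: x0=(-2.0060, 0.7576, 1.4593) x1=(-1.4878, 1.0093, 0.0831) x2=(0.2963, -1.5239, -0.0906)
step 22: x0=(-2.0106, 0.7657, 1.4564) x1=(-1.4823, 1.0040, 0.0817) x2=(0.2890, -1.5151, -0.0973)
step 23: x0=(-2.0152, 0.7738, 1.4533) x1=(-1.4769, 0.9987, 0.0804) x2=(0.2817, -1.5062, -0.1040)
step 24: x0=(-2.0197, 0.7819, 1.4501) x1=(-1.4715, 0.9934, 0.0791) x2=(0.2744, -1.4974, -0.1106)
step 25: x0=(-2.0242, 0.7900, 1.4469) x1=(-1.4662, 0.9881, 0.0779) x2=(0.2671, -1.4886, -0.1173)
step 26: x0=(-2.0287, 0.7981, 1.4436) x1=(-1.4609, 0.9828, 0.0768) x2=(0.2597, -1.4797, -0.1240)
step 27: x0=(-2.0331, 0.8062, 1.4401) x1=(-1.4556, 0.9775, 0.0757) x2=(0.2524, -1.4709, -0.1306)
step 28: x0=(-2.0374, 0.8144, 1.4366) x1=(-1.4504, 0.9722, 0.0747) x2=(0.2451, -1.4621, -0.1373)
step 29: x0=(-2.0417, 0.8225, 1.4330) x1=(-1.4453, 0.9669, 0.0738) x2=(0.2378, -1.4533, -0.1440)
step 30: x0=(-2.0460, 0.8306, 1.4293) x1=(-1.4401, 0.9616, 0.0730) x2=(0.2305, -1.4445, -0.1506)
step 31: x0=(-2.0502, 0.8387, 1.4255) x1=(-1.4351, 0.9564, 0.0722) x2=(0.2232, -1.4356, -0.1573)
step 32: x0=(-2.0543, 0.8468, 1.4216) x1=(-1.4300, 0.9511, 0.0716) x2=(0.2159, -1.4268, -0.1639)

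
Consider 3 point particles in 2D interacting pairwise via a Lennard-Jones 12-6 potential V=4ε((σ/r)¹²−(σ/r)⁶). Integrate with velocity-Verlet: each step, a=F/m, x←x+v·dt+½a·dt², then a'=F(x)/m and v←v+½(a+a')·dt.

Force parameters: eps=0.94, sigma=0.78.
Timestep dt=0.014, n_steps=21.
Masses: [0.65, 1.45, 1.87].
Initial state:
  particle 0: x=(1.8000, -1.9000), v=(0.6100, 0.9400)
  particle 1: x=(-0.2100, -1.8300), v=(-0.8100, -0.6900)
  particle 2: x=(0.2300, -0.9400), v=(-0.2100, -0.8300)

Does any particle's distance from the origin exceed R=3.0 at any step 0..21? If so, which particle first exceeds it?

no

step 0: x0=(1.8000, -1.9000) x1=(-0.2100, -1.8300) x2=(0.2300, -0.9400)
step 1: x0=(1.8085, -1.8868) x1=(-0.2213, -1.8395) x2=(0.2270, -0.9518)
step 2: x0=(1.8170, -1.8737) x1=(-0.2323, -1.8486) x2=(0.2239, -0.9638)
step 3: x0=(1.8255, -1.8605) x1=(-0.2432, -1.8574) x2=(0.2206, -0.9761)
step 4: x0=(1.8339, -1.8473) x1=(-0.2539, -1.8659) x2=(0.2172, -0.9886)
step 5: x0=(1.8423, -1.8341) x1=(-0.2645, -1.8741) x2=(0.2137, -1.0014)
step 6: x0=(1.8507, -1.8208) x1=(-0.2748, -1.8819) x2=(0.2100, -1.0145)
step 7: x0=(1.8591, -1.8076) x1=(-0.2850, -1.8893) x2=(0.2062, -1.0279)
step 8: x0=(1.8674, -1.7944) x1=(-0.2949, -1.8965) x2=(0.2023, -1.0415)
step 9: x0=(1.8757, -1.7811) x1=(-0.3047, -1.9033) x2=(0.1982, -1.0553)
step 10: x0=(1.8840, -1.7679) x1=(-0.3143, -1.9097) x2=(0.1940, -1.0695)
step 11: x0=(1.8922, -1.7546) x1=(-0.3236, -1.9159) x2=(0.1896, -1.0838)
step 12: x0=(1.9004, -1.7413) x1=(-0.3328, -1.9217) x2=(0.1851, -1.0985)
step 13: x0=(1.9086, -1.7281) x1=(-0.3417, -1.9272) x2=(0.1804, -1.1134)
step 14: x0=(1.9168, -1.7148) x1=(-0.3505, -1.9323) x2=(0.1756, -1.1285)
step 15: x0=(1.9250, -1.7015) x1=(-0.3590, -1.9371) x2=(0.1706, -1.1440)
step 16: x0=(1.9331, -1.6882) x1=(-0.3673, -1.9416) x2=(0.1655, -1.1596)
step 17: x0=(1.9412, -1.6749) x1=(-0.3754, -1.9458) x2=(0.1602, -1.1755)
step 18: x0=(1.9492, -1.6616) x1=(-0.3832, -1.9497) x2=(0.1547, -1.1917)
step 19: x0=(1.9573, -1.6483) x1=(-0.3909, -1.9533) x2=(0.1491, -1.2080)
step 20: x0=(1.9653, -1.6350) x1=(-0.3984, -1.9567) x2=(0.1433, -1.2246)
step 21: x0=(1.9733, -1.6216) x1=(-0.4057, -1.9598) x2=(0.1375, -1.2414)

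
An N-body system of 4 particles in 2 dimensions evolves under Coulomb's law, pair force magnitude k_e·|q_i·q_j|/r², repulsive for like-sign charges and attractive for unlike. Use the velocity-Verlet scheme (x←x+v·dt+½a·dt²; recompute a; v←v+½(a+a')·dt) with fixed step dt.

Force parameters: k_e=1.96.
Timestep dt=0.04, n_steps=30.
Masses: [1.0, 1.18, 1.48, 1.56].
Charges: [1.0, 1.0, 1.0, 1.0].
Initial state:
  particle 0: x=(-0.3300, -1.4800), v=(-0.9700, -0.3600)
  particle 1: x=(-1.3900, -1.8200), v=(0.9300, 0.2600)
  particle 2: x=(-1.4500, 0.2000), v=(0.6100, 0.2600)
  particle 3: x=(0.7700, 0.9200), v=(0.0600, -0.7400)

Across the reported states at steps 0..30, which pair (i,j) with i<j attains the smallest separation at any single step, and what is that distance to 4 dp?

step 0: x0=(-0.3300, -1.4800) x1=(-1.3900, -1.8200) x2=(-1.4500, 0.2000) x3=(0.7700, 0.9200)
step 1: x0=(-0.3675, -1.4945) x1=(-1.3539, -1.8103) x2=(-1.4259, 0.2108) x3=(0.7727, 0.8907)
step 2: x0=(-0.4019, -1.5093) x1=(-1.3202, -1.8023) x2=(-1.4026, 0.2225) x3=(0.7760, 0.8618)
step 3: x0=(-0.4330, -1.5240) x1=(-1.2894, -1.7959) x2=(-1.3798, 0.2350) x3=(0.7799, 0.8335)
step 4: x0=(-0.4602, -1.5387) x1=(-1.2619, -1.7913) x2=(-1.3578, 0.2484) x3=(0.7844, 0.8056)
step 5: x0=(-0.4830, -1.5531) x1=(-1.2380, -1.7887) x2=(-1.3365, 0.2626) x3=(0.7895, 0.7783)
step 6: x0=(-0.5009, -1.5672) x1=(-1.2184, -1.7882) x2=(-1.3158, 0.2778) x3=(0.7954, 0.7515)
step 7: x0=(-0.5134, -1.5807) x1=(-1.2034, -1.7899) x2=(-1.2958, 0.2938) x3=(0.8019, 0.7251)
step 8: x0=(-0.5201, -1.5935) x1=(-1.1934, -1.7939) x2=(-1.2765, 0.3107) x3=(0.8090, 0.6993)
step 9: x0=(-0.5206, -1.6056) x1=(-1.1887, -1.8002) x2=(-1.2579, 0.3284) x3=(0.8169, 0.6739)
step 10: x0=(-0.5149, -1.6170) x1=(-1.1894, -1.8089) x2=(-1.2399, 0.3470) x3=(0.8256, 0.6490)
step 11: x0=(-0.5030, -1.6276) x1=(-1.1954, -1.8198) x2=(-1.2225, 0.3664) x3=(0.8349, 0.6246)
step 12: x0=(-0.4852, -1.6377) x1=(-1.2066, -1.8328) x2=(-1.2059, 0.3866) x3=(0.8450, 0.6006)
step 13: x0=(-0.4621, -1.6474) x1=(-1.2226, -1.8479) x2=(-1.1899, 0.4077) x3=(0.8558, 0.5771)
step 14: x0=(-0.4340, -1.6568) x1=(-1.2429, -1.8647) x2=(-1.1745, 0.4296) x3=(0.8674, 0.5540)
step 15: x0=(-0.4017, -1.6661) x1=(-1.2670, -1.8832) x2=(-1.1597, 0.4522) x3=(0.8798, 0.5314)
step 16: x0=(-0.3655, -1.6755) x1=(-1.2946, -1.9032) x2=(-1.1456, 0.4756) x3=(0.8929, 0.5092)
step 17: x0=(-0.3261, -1.6850) x1=(-1.3252, -1.9245) x2=(-1.1321, 0.4997) x3=(0.9068, 0.4874)
step 18: x0=(-0.2838, -1.6948) x1=(-1.3585, -1.9470) x2=(-1.1193, 0.5246) x3=(0.9214, 0.4661)
step 19: x0=(-0.2391, -1.7050) x1=(-1.3941, -1.9707) x2=(-1.1070, 0.5502) x3=(0.9369, 0.4451)
step 20: x0=(-0.1922, -1.7156) x1=(-1.4317, -1.9953) x2=(-1.0953, 0.5764) x3=(0.9531, 0.4246)
step 21: x0=(-0.1435, -1.7268) x1=(-1.4712, -2.0209) x2=(-1.0843, 0.6034) x3=(0.9700, 0.4044)
step 22: x0=(-0.0932, -1.7385) x1=(-1.5123, -2.0473) x2=(-1.0738, 0.6310) x3=(0.9877, 0.3846)
step 23: x0=(-0.0416, -1.7509) x1=(-1.5548, -2.0745) x2=(-1.0638, 0.6592) x3=(1.0062, 0.3652)
step 24: x0=(0.0113, -1.7639) x1=(-1.5986, -2.1023) x2=(-1.0545, 0.6881) x3=(1.0253, 0.3462)
step 25: x0=(0.0652, -1.7776) x1=(-1.6436, -2.1309) x2=(-1.0456, 0.7175) x3=(1.0452, 0.3275)
step 26: x0=(0.1201, -1.7920) x1=(-1.6897, -2.1601) x2=(-1.0373, 0.7476) x3=(1.0658, 0.3092)
step 27: x0=(0.1758, -1.8071) x1=(-1.7367, -2.1899) x2=(-1.0295, 0.7782) x3=(1.0871, 0.2912)
step 28: x0=(0.2322, -1.8230) x1=(-1.7846, -2.2201) x2=(-1.0222, 0.8094) x3=(1.1091, 0.2736)
step 29: x0=(0.2893, -1.8396) x1=(-1.8334, -2.2510) x2=(-1.0154, 0.8411) x3=(1.1317, 0.2564)
step 30: x0=(0.3469, -1.8569) x1=(-1.8829, -2.2822) x2=(-1.0090, 0.8734) x3=(1.1550, 0.2395)

pair (0,1), distance 0.6958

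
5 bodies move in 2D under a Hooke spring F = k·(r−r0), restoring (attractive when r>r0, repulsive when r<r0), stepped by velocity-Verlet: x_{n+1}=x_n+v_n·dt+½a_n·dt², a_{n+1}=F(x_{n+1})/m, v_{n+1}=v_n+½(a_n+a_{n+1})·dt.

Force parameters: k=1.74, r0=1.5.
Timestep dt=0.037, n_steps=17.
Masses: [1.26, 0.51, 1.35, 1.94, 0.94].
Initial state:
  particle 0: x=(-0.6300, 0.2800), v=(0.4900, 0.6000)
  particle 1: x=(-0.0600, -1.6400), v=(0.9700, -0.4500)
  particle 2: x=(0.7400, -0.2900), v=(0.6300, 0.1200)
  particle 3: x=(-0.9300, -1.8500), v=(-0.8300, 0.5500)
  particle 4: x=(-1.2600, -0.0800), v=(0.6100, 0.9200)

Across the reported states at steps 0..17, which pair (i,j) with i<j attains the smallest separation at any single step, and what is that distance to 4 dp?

step 0: x0=(-0.6300, 0.2800) x1=(-0.0600, -1.6400) x2=(0.7400, -0.2900) x3=(-0.9300, -1.8500) x4=(-1.2600, -0.0800)
step 1: x0=(-0.6112, 0.3015) x1=(-0.0237, -1.6542) x2=(0.7623, -0.2860) x3=(-0.9607, -1.8288) x4=(-1.2372, -0.0474)
step 2: x0=(-0.5910, 0.3215) x1=(0.0132, -1.6633) x2=(0.7826, -0.2831) x3=(-0.9912, -1.8060) x4=(-1.2140, -0.0176)
step 3: x0=(-0.5694, 0.3400) x1=(0.0502, -1.6670) x2=(0.8009, -0.2810) x3=(-1.0215, -1.7813) x4=(-1.1902, 0.0091)
step 4: x0=(-0.5465, 0.3568) x1=(0.0868, -1.6654) x2=(0.8169, -0.2800) x3=(-1.0513, -1.7549) x4=(-1.1661, 0.0327)
step 5: x0=(-0.5221, 0.3720) x1=(0.1227, -1.6583) x2=(0.8309, -0.2798) x3=(-1.0805, -1.7267) x4=(-1.1414, 0.0532)
step 6: x0=(-0.4963, 0.3855) x1=(0.1575, -1.6458) x2=(0.8426, -0.2806) x3=(-1.1090, -1.6967) x4=(-1.1164, 0.0706)
step 7: x0=(-0.4692, 0.3974) x1=(0.1907, -1.6279) x2=(0.8522, -0.2822) x3=(-1.1367, -1.6649) x4=(-1.0910, 0.0848)
step 8: x0=(-0.4407, 0.4076) x1=(0.2220, -1.6048) x2=(0.8596, -0.2845) x3=(-1.1634, -1.6314) x4=(-1.0653, 0.0960)
step 9: x0=(-0.4110, 0.4162) x1=(0.2511, -1.5767) x2=(0.8649, -0.2876) x3=(-1.1890, -1.5963) x4=(-1.0393, 0.1042)
step 10: x0=(-0.3801, 0.4233) x1=(0.2776, -1.5440) x2=(0.8682, -0.2913) x3=(-1.2133, -1.5595) x4=(-1.0132, 0.1095)
step 11: x0=(-0.3481, 0.4290) x1=(0.3015, -1.5070) x2=(0.8696, -0.2956) x3=(-1.2364, -1.5211) x4=(-0.9869, 0.1120)
step 12: x0=(-0.3151, 0.4333) x1=(0.3223, -1.4663) x2=(0.8690, -0.3004) x3=(-1.2581, -1.4813) x4=(-0.9605, 0.1120)
step 13: x0=(-0.2811, 0.4364) x1=(0.3401, -1.4222) x2=(0.8667, -0.3057) x3=(-1.2783, -1.4401) x4=(-0.9342, 0.1094)
step 14: x0=(-0.2464, 0.4384) x1=(0.3546, -1.3755) x2=(0.8628, -0.3112) x3=(-1.2969, -1.3975) x4=(-0.9080, 0.1047)
step 15: x0=(-0.2109, 0.4395) x1=(0.3658, -1.3267) x2=(0.8573, -0.3170) x3=(-1.3140, -1.3537) x4=(-0.8821, 0.0979)
step 16: x0=(-0.1749, 0.4399) x1=(0.3736, -1.2766) x2=(0.8505, -0.3230) x3=(-1.3295, -1.3088) x4=(-0.8565, 0.0892)
step 17: x0=(-0.1384, 0.4396) x1=(0.3782, -1.2258) x2=(0.8424, -0.3290) x3=(-1.3433, -1.2629) x4=(-0.8313, 0.0790)

pair (0,4), distance 0.6955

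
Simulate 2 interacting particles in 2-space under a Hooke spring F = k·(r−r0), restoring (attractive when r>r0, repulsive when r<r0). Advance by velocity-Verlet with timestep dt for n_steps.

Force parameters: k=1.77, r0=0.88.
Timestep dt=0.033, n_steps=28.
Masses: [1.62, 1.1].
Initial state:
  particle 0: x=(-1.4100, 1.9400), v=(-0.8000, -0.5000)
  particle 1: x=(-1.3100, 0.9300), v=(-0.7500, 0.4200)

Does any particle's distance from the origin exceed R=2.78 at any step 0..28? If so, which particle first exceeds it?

step 0: x0=(-1.4100, 1.9400) x1=(-1.3100, 0.9300)
step 1: x0=(-1.4364, 1.9234) x1=(-1.3348, 0.9440)
step 2: x0=(-1.4628, 1.9067) x1=(-1.3595, 0.9581)
step 3: x0=(-1.4891, 1.8899) x1=(-1.3843, 0.9724)
step 4: x0=(-1.5155, 1.8731) x1=(-1.4091, 0.9868)
step 5: x0=(-1.5419, 1.8562) x1=(-1.4339, 1.0012)
step 6: x0=(-1.5682, 1.8394) x1=(-1.4587, 1.0155)
step 7: x0=(-1.5946, 1.8226) x1=(-1.4835, 1.0298)
step 8: x0=(-1.6210, 1.8059) x1=(-1.5083, 1.0439)
step 9: x0=(-1.6474, 1.7894) x1=(-1.5331, 1.0579)
step 10: x0=(-1.6738, 1.7730) x1=(-1.5578, 1.0716)
step 11: x0=(-1.7003, 1.7568) x1=(-1.5824, 1.0850)
step 12: x0=(-1.7268, 1.7408) x1=(-1.6070, 1.0981)
step 13: x0=(-1.7533, 1.7251) x1=(-1.6315, 1.1107)
step 14: x0=(-1.7800, 1.7097) x1=(-1.6560, 1.1230)
step 15: x0=(-1.8066, 1.6946) x1=(-1.6803, 1.1347)
step 16: x0=(-1.8334, 1.6799) x1=(-1.7045, 1.1460)
step 17: x0=(-1.8603, 1.6656) x1=(-1.7286, 1.1566)
step 18: x0=(-1.8872, 1.6517) x1=(-1.7525, 1.1667)
step 19: x0=(-1.9143, 1.6382) x1=(-1.7763, 1.1762)
step 20: x0=(-1.9415, 1.6251) x1=(-1.7998, 1.1849)
step 21: x0=(-1.9689, 1.6126) x1=(-1.8232, 1.1930)
step 22: x0=(-1.9964, 1.6005) x1=(-1.8462, 1.2003)
step 23: x0=(-2.0241, 1.5889) x1=(-1.8690, 1.2070)
step 24: x0=(-2.0521, 1.5778) x1=(-1.8915, 1.2128)
step 25: x0=(-2.0802, 1.5673) x1=(-1.9137, 1.2179)
step 26: x0=(-2.1086, 1.5573) x1=(-1.9355, 1.2222)
step 27: x0=(-2.1373, 1.5478) x1=(-1.9568, 1.2257)
step 28: x0=(-2.1663, 1.5389) x1=(-1.9778, 1.2284)

no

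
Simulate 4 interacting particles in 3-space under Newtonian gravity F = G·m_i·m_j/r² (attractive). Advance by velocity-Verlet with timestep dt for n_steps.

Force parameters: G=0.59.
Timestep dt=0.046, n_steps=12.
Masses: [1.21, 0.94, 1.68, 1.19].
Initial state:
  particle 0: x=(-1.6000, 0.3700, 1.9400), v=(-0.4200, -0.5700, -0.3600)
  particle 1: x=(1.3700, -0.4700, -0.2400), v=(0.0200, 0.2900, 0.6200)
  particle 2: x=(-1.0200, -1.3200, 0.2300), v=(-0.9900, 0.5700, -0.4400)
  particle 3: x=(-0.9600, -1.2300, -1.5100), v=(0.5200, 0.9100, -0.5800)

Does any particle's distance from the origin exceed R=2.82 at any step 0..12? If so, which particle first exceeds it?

no

step 0: x0=(-1.6000, 0.3700, 1.9400) x1=(1.3700, -0.4700, -0.2400) x2=(-1.0200, -1.3200, 0.2300) x3=(-0.9600, -1.2300, -1.5100)
step 1: x0=(-1.6192, 0.3436, 1.9233) x1=(1.3707, -0.4567, -0.2115) x2=(-1.0655, -1.2937, 0.2096) x3=(-0.9360, -1.1881, -1.5363)
step 2: x0=(-1.6383, 0.3170, 1.9061) x1=(1.3708, -0.4436, -0.1829) x2=(-1.1108, -1.2671, 0.1888) x3=(-0.9120, -1.1462, -1.5617)
step 3: x0=(-1.6572, 0.2900, 1.8886) x1=(1.3703, -0.4306, -0.1544) x2=(-1.1560, -1.2402, 0.1678) x3=(-0.8880, -1.1042, -1.5862)
step 4: x0=(-1.6760, 0.2628, 1.8706) x1=(1.3694, -0.4176, -0.1258) x2=(-1.2010, -1.2131, 0.1465) x3=(-0.8639, -1.0623, -1.6100)
step 5: x0=(-1.6945, 0.2352, 1.8523) x1=(1.3679, -0.4049, -0.0973) x2=(-1.2459, -1.1857, 0.1249) x3=(-0.8398, -1.0203, -1.6329)
step 6: x0=(-1.7129, 0.2073, 1.8334) x1=(1.3660, -0.3922, -0.0688) x2=(-1.2905, -1.1580, 0.1030) x3=(-0.8158, -0.9782, -1.6550)
step 7: x0=(-1.7311, 0.1792, 1.8141) x1=(1.3635, -0.3796, -0.0403) x2=(-1.3349, -1.1301, 0.0810) x3=(-0.7919, -0.9362, -1.6764)
step 8: x0=(-1.7492, 0.1507, 1.7944) x1=(1.3605, -0.3671, -0.0119) x2=(-1.3792, -1.1019, 0.0588) x3=(-0.7681, -0.8942, -1.6970)
step 9: x0=(-1.7670, 0.1220, 1.7741) x1=(1.3570, -0.3546, 0.0165) x2=(-1.4232, -1.0734, 0.0365) x3=(-0.7443, -0.8522, -1.7168)
step 10: x0=(-1.7847, 0.0929, 1.7534) x1=(1.3530, -0.3423, 0.0448) x2=(-1.4669, -1.0447, 0.0140) x3=(-0.7207, -0.8102, -1.7359)
step 11: x0=(-1.8022, 0.0636, 1.7320) x1=(1.3485, -0.3301, 0.0730) x2=(-1.5104, -1.0157, -0.0086) x3=(-0.6972, -0.7682, -1.7542)
step 12: x0=(-1.8195, 0.0339, 1.7102) x1=(1.3436, -0.3179, 0.1012) x2=(-1.5537, -0.9865, -0.0312) x3=(-0.6739, -0.7263, -1.7719)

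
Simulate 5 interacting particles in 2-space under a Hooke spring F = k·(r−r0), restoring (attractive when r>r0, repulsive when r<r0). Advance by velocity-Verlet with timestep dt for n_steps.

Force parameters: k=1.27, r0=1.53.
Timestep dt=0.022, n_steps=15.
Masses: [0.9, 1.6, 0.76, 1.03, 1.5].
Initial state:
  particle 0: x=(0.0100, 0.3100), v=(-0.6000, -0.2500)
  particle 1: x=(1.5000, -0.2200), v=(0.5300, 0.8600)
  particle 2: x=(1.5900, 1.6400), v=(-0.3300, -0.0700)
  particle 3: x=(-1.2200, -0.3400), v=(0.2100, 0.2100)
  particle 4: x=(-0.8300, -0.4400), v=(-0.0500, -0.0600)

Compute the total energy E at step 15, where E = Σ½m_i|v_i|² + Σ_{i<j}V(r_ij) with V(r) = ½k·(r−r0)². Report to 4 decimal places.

step 0: x0=(0.0100, 0.3100) x1=(1.5000, -0.2200) x2=(1.5900, 1.6400) x3=(-1.2200, -0.3400) x4=(-0.8300, -0.4400)
step 1: x0=(-0.0029, 0.3047) x1=(1.5113, -0.2010) x2=(1.5814, 1.6373) x3=(-1.2149, -0.3350) x4=(-0.8305, -0.4412)
step 2: x0=(-0.0152, 0.2999) x1=(1.5217, -0.1820) x2=(1.5702, 1.6323) x3=(-1.2089, -0.3291) x4=(-0.8299, -0.4422)
step 3: x0=(-0.0268, 0.2956) x1=(1.5314, -0.1629) x2=(1.5565, 1.6251) x3=(-1.2021, -0.3224) x4=(-0.8280, -0.4429)
step 4: x0=(-0.0377, 0.2917) x1=(1.5403, -0.1438) x2=(1.5402, 1.6156) x3=(-1.1943, -0.3149) x4=(-0.8251, -0.4434)
step 5: x0=(-0.0479, 0.2884) x1=(1.5483, -0.1246) x2=(1.5214, 1.6040) x3=(-1.1858, -0.3066) x4=(-0.8209, -0.4437)
step 6: x0=(-0.0574, 0.2855) x1=(1.5555, -0.1054) x2=(1.5001, 1.5903) x3=(-1.1764, -0.2974) x4=(-0.8157, -0.4439)
step 7: x0=(-0.0661, 0.2832) x1=(1.5618, -0.0863) x2=(1.4764, 1.5746) x3=(-1.1662, -0.2874) x4=(-0.8093, -0.4438)
step 8: x0=(-0.0741, 0.2814) x1=(1.5673, -0.0671) x2=(1.4504, 1.5569) x3=(-1.1552, -0.2766) x4=(-0.8018, -0.4437)
step 9: x0=(-0.0813, 0.2801) x1=(1.5719, -0.0480) x2=(1.4221, 1.5373) x3=(-1.1435, -0.2649) x4=(-0.7932, -0.4434)
step 10: x0=(-0.0877, 0.2793) x1=(1.5757, -0.0289) x2=(1.3916, 1.5159) x3=(-1.1310, -0.2525) x4=(-0.7836, -0.4431)
step 11: x0=(-0.0933, 0.2790) x1=(1.5787, -0.0099) x2=(1.3590, 1.4928) x3=(-1.1179, -0.2392) x4=(-0.7729, -0.4426)
step 12: x0=(-0.0982, 0.2793) x1=(1.5808, 0.0090) x2=(1.3244, 1.4681) x3=(-1.1042, -0.2250) x4=(-0.7613, -0.4422)
step 13: x0=(-0.1023, 0.2801) x1=(1.5821, 0.0277) x2=(1.2878, 1.4419) x3=(-1.0898, -0.2101) x4=(-0.7486, -0.4417)
step 14: x0=(-0.1055, 0.2814) x1=(1.5826, 0.0464) x2=(1.2494, 1.4143) x3=(-1.0749, -0.1944) x4=(-0.7351, -0.4412)
step 15: x0=(-0.1080, 0.2832) x1=(1.5822, 0.0649) x2=(1.2093, 1.3854) x3=(-1.0594, -0.1780) x4=(-0.7206, -0.4408)
step 0 velocities: v0=(-0.6000, -0.2500) v1=(0.5300, 0.8600) v2=(-0.3300, -0.0700) v3=(0.2100, 0.2100) v4=(-0.0500, -0.0600)
step 0: KE=1.0998, PE=6.5593, E=7.6591
step 15 velocities: v0=(-0.0966, 0.0948) v1=(-0.0334, 0.8381) v2=(-1.8607, -1.3388) v3=(0.7145, 0.7659) v4=(0.6781, 0.0176)
step 15: KE=3.4779, PE=4.1793, E=7.6573

7.6573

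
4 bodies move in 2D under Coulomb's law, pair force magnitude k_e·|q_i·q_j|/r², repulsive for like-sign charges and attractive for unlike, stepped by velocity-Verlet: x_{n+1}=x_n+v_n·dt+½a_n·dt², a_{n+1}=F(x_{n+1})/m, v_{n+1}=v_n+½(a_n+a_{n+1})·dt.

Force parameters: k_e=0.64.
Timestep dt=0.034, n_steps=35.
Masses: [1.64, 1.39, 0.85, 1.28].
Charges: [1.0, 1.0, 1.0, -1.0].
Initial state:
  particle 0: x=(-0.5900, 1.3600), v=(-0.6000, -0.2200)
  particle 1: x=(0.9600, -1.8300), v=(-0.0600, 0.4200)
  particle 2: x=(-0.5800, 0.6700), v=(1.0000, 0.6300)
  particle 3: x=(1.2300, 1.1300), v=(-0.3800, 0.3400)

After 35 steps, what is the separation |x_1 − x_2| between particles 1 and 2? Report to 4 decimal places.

2.6918

step 0: x0=(-0.5900, 1.3600) x1=(0.9600, -1.8300) x2=(-0.5800, 0.6700) x3=(1.2300, 1.1300)
step 1: x0=(-0.6103, 1.3530) x1=(0.9580, -1.8157) x2=(-0.5459, 0.6906) x3=(1.2169, 1.1415)
step 2: x0=(-0.6307, 1.3470) x1=(0.9560, -1.8015) x2=(-0.5114, 0.7094) x3=(1.2035, 1.1529)
step 3: x0=(-0.6511, 1.3421) x1=(0.9541, -1.7873) x2=(-0.4763, 0.7263) x3=(1.1897, 1.1643)
step 4: x0=(-0.6717, 1.3383) x1=(0.9523, -1.7731) x2=(-0.4404, 0.7413) x3=(1.1755, 1.1755)
step 5: x0=(-0.6926, 1.3355) x1=(0.9505, -1.7590) x2=(-0.4035, 0.7545) x3=(1.1610, 1.1866)
step 6: x0=(-0.7138, 1.3338) x1=(0.9488, -1.7449) x2=(-0.3653, 0.7660) x3=(1.1461, 1.1977)
step 7: x0=(-0.7355, 1.3329) x1=(0.9471, -1.7308) x2=(-0.3259, 0.7761) x3=(1.1308, 1.2086)
step 8: x0=(-0.7576, 1.3327) x1=(0.9455, -1.7168) x2=(-0.2851, 0.7849) x3=(1.1151, 1.2193)
step 9: x0=(-0.7802, 1.3333) x1=(0.9439, -1.7028) x2=(-0.2429, 0.7927) x3=(1.0990, 1.2300)
step 10: x0=(-0.8032, 1.3344) x1=(0.9424, -1.6889) x2=(-0.1992, 0.7996) x3=(1.0824, 1.2405)
step 11: x0=(-0.8266, 1.3361) x1=(0.9409, -1.6750) x2=(-0.1541, 0.8060) x3=(1.0654, 1.2508)
step 12: x0=(-0.8504, 1.3381) x1=(0.9395, -1.6611) x2=(-0.1077, 0.8118) x3=(1.0479, 1.2610)
step 13: x0=(-0.8745, 1.3405) x1=(0.9382, -1.6473) x2=(-0.0599, 0.8174) x3=(1.0298, 1.2709)
step 14: x0=(-0.8989, 1.3431) x1=(0.9369, -1.6335) x2=(-0.0108, 0.8228) x3=(1.0112, 1.2806)
step 15: x0=(-0.9236, 1.3460) x1=(0.9356, -1.6198) x2=(0.0396, 0.8282) x3=(0.9921, 1.2901)
step 16: x0=(-0.9486, 1.3491) x1=(0.9344, -1.6061) x2=(0.0912, 0.8338) x3=(0.9723, 1.2993)
step 17: x0=(-0.9737, 1.3524) x1=(0.9333, -1.5924) x2=(0.1442, 0.8396) x3=(0.9518, 1.3082)
step 18: x0=(-0.9990, 1.3559) x1=(0.9322, -1.5789) x2=(0.1986, 0.8457) x3=(0.9307, 1.3166)
step 19: x0=(-1.0244, 1.3594) x1=(0.9312, -1.5653) x2=(0.2543, 0.8524) x3=(0.9087, 1.3246)
step 20: x0=(-1.0500, 1.3631) x1=(0.9302, -1.5518) x2=(0.3115, 0.8599) x3=(0.8858, 1.3320)
step 21: x0=(-1.0756, 1.3669) x1=(0.9292, -1.5384) x2=(0.3703, 0.8683) x3=(0.8620, 1.3387)
step 22: x0=(-1.1014, 1.3708) x1=(0.9283, -1.5250) x2=(0.4307, 0.8781) x3=(0.8371, 1.3444)
step 23: x0=(-1.1272, 1.3747) x1=(0.9274, -1.5117) x2=(0.4930, 0.8896) x3=(0.8111, 1.3489)
step 24: x0=(-1.1530, 1.3788) x1=(0.9266, -1.4985) x2=(0.5571, 0.9035) x3=(0.7839, 1.3519)
step 25: x0=(-1.1789, 1.3829) x1=(0.9258, -1.4853) x2=(0.6230, 0.9205) x3=(0.7555, 1.3527)
step 26: x0=(-1.2049, 1.3870) x1=(0.9250, -1.4721) x2=(0.6904, 0.9417) x3=(0.7261, 1.3507)
step 27: x0=(-1.2308, 1.3912) x1=(0.9243, -1.4591) x2=(0.7584, 0.9681) x3=(0.6963, 1.3453)
step 28: x0=(-1.2567, 1.3955) x1=(0.9236, -1.4460) x2=(0.8256, 1.0005) x3=(0.6669, 1.3359)
step 29: x0=(-1.2827, 1.3998) x1=(0.9229, -1.4331) x2=(0.8904, 1.0387) x3=(0.6393, 1.3226)
step 30: x0=(-1.3086, 1.4041) x1=(0.9222, -1.4201) x2=(0.9513, 1.0816) x3=(0.6141, 1.3063)
step 31: x0=(-1.3345, 1.4085) x1=(0.9215, -1.4073) x2=(1.0079, 1.1275) x3=(0.5917, 1.2879)
step 32: x0=(-1.3605, 1.4129) x1=(0.9209, -1.3944) x2=(1.0607, 1.1751) x3=(0.5719, 1.2684)
step 33: x0=(-1.3863, 1.4173) x1=(0.9203, -1.3816) x2=(1.1101, 1.2235) x3=(0.5542, 1.2484)
step 34: x0=(-1.4122, 1.4218) x1=(0.9197, -1.3689) x2=(1.1569, 1.2721) x3=(0.5382, 1.2283)
step 35: x0=(-1.4380, 1.4263) x1=(0.9190, -1.3562) x2=(1.2015, 1.3207) x3=(0.5236, 1.2082)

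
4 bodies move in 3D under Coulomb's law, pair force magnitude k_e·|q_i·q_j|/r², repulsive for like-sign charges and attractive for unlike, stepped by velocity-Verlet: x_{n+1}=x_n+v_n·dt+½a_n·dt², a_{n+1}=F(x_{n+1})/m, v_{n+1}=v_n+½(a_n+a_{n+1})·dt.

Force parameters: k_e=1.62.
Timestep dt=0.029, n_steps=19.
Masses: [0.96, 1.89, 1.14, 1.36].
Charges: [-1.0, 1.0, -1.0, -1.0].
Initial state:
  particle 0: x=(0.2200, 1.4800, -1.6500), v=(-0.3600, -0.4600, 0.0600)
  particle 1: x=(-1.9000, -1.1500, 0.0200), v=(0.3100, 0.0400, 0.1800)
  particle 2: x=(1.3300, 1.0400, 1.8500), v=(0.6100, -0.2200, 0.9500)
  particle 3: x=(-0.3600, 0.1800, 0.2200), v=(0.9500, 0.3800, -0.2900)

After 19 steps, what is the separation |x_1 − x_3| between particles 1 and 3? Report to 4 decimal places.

2.3093

step 0: x0=(0.2200, 1.4800, -1.6500) x1=(-1.9000, -1.1500, 0.0200) x2=(1.3300, 1.0400, 1.8500) x3=(-0.3600, 0.1800, 0.2200)
step 1: x0=(0.2095, 1.4667, -1.6484) x1=(-1.8909, -1.1488, 0.0252) x2=(1.3477, 1.0336, 1.8776) x3=(-0.3326, 0.1909, 0.2116)
step 2: x0=(0.1991, 1.4535, -1.6470) x1=(-1.8816, -1.1473, 0.0305) x2=(1.3656, 1.0273, 1.9055) x3=(-0.3056, 0.2014, 0.2032)
step 3: x0=(0.1886, 1.4404, -1.6460) x1=(-1.8722, -1.1458, 0.0357) x2=(1.3835, 1.0210, 1.9335) x3=(-0.2788, 0.2117, 0.1949)
step 4: x0=(0.1780, 1.4273, -1.6452) x1=(-1.8626, -1.1440, 0.0409) x2=(1.4016, 1.0146, 1.9616) x3=(-0.2524, 0.2216, 0.1866)
step 5: x0=(0.1675, 1.4144, -1.6446) x1=(-1.8527, -1.1421, 0.0462) x2=(1.4197, 1.0084, 1.9900) x3=(-0.2263, 0.2313, 0.1783)
step 6: x0=(0.1568, 1.4015, -1.6444) x1=(-1.8428, -1.1401, 0.0515) x2=(1.4380, 1.0021, 2.0185) x3=(-0.2005, 0.2406, 0.1701)
step 7: x0=(0.1462, 1.3888, -1.6444) x1=(-1.8326, -1.1379, 0.0567) x2=(1.4563, 0.9958, 2.0472) x3=(-0.1750, 0.2497, 0.1619)
step 8: x0=(0.1355, 1.3761, -1.6447) x1=(-1.8222, -1.1355, 0.0620) x2=(1.4748, 0.9896, 2.0761) x3=(-0.1497, 0.2584, 0.1538)
step 9: x0=(0.1248, 1.3636, -1.6453) x1=(-1.8117, -1.1330, 0.0672) x2=(1.4933, 0.9833, 2.1051) x3=(-0.1248, 0.2669, 0.1457)
step 10: x0=(0.1140, 1.3511, -1.6463) x1=(-1.8010, -1.1303, 0.0724) x2=(1.5119, 0.9771, 2.1343) x3=(-0.1001, 0.2751, 0.1378)
step 11: x0=(0.1031, 1.3387, -1.6475) x1=(-1.7902, -1.1275, 0.0777) x2=(1.5305, 0.9709, 2.1637) x3=(-0.0757, 0.2830, 0.1299)
step 12: x0=(0.0922, 1.3264, -1.6490) x1=(-1.7791, -1.1246, 0.0829) x2=(1.5493, 0.9647, 2.1933) x3=(-0.0516, 0.2906, 0.1221)
step 13: x0=(0.0812, 1.3143, -1.6508) x1=(-1.7679, -1.1214, 0.0881) x2=(1.5681, 0.9585, 2.2230) x3=(-0.0277, 0.2979, 0.1144)
step 14: x0=(0.0702, 1.3022, -1.6530) x1=(-1.7565, -1.1182, 0.0934) x2=(1.5871, 0.9523, 2.2528) x3=(-0.0041, 0.3050, 0.1068)
step 15: x0=(0.0591, 1.2902, -1.6555) x1=(-1.7450, -1.1148, 0.0986) x2=(1.6060, 0.9461, 2.2829) x3=(0.0193, 0.3118, 0.0993)
step 16: x0=(0.0479, 1.2783, -1.6583) x1=(-1.7333, -1.1112, 0.1037) x2=(1.6251, 0.9399, 2.3130) x3=(0.0425, 0.3183, 0.0920)
step 17: x0=(0.0366, 1.2665, -1.6614) x1=(-1.7214, -1.1075, 0.1089) x2=(1.6442, 0.9337, 2.3434) x3=(0.0655, 0.3245, 0.0847)
step 18: x0=(0.0252, 1.2548, -1.6648) x1=(-1.7094, -1.1037, 0.1141) x2=(1.6634, 0.9275, 2.3739) x3=(0.0882, 0.3305, 0.0776)
step 19: x0=(0.0137, 1.2432, -1.6686) x1=(-1.6972, -1.0997, 0.1192) x2=(1.6826, 0.9213, 2.4045) x3=(0.1107, 0.3362, 0.0706)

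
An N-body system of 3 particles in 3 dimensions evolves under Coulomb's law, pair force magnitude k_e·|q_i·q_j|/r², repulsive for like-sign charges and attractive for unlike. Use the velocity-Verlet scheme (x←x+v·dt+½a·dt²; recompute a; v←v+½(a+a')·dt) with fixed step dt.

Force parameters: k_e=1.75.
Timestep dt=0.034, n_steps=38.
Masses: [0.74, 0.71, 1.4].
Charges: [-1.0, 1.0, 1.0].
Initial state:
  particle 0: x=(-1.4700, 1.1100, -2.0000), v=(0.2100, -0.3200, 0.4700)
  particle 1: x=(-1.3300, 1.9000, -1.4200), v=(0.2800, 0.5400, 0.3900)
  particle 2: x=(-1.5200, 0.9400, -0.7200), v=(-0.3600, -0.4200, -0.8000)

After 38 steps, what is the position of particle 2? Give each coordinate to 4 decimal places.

(-1.5524, 0.7998, -1.7900)

step 0: x0=(-1.4700, 1.1100, -2.0000) x1=(-1.3300, 1.9000, -1.4200) x2=(-1.5200, 0.9400, -0.7200)
step 1: x0=(-1.4627, 1.1001, -1.9824) x1=(-1.3205, 1.9180, -1.4082) x2=(-1.5323, 0.9254, -0.7473)
step 2: x0=(-1.4551, 1.0922, -1.9615) x1=(-1.3111, 1.9353, -1.3990) x2=(-1.5447, 0.9101, -0.7751)
step 3: x0=(-1.4473, 1.0861, -1.9374) x1=(-1.3017, 1.9520, -1.3923) x2=(-1.5573, 0.8941, -0.8033)
step 4: x0=(-1.4393, 1.0818, -1.9098) x1=(-1.2923, 1.9680, -1.3878) x2=(-1.5699, 0.8775, -0.8321)
step 5: x0=(-1.4312, 1.0793, -1.8789) x1=(-1.2829, 1.9833, -1.3855) x2=(-1.5826, 0.8604, -0.8616)
step 6: x0=(-1.4232, 1.0784, -1.8443) x1=(-1.2734, 1.9979, -1.3852) x2=(-1.5953, 0.8427, -0.8921)
step 7: x0=(-1.4152, 1.0792, -1.8060) x1=(-1.2639, 2.0117, -1.3867) x2=(-1.6080, 0.8246, -0.9236)
step 8: x0=(-1.4075, 1.0814, -1.7637) x1=(-1.2544, 2.0246, -1.3898) x2=(-1.6205, 0.8062, -0.9564)
step 9: x0=(-1.4003, 1.0849, -1.7172) x1=(-1.2448, 2.0363, -1.3945) x2=(-1.6328, 0.7877, -0.9907)
step 10: x0=(-1.3938, 1.0893, -1.6663) x1=(-1.2352, 2.0469, -1.4004) x2=(-1.6447, 0.7692, -1.0266)
step 11: x0=(-1.3885, 1.0944, -1.6106) x1=(-1.2256, 2.0562, -1.4075) x2=(-1.6560, 0.7511, -1.0645)
step 12: x0=(-1.3848, 1.0993, -1.5500) x1=(-1.2161, 2.0640, -1.4155) x2=(-1.6664, 0.7338, -1.1045)
step 13: x0=(-1.3836, 1.1032, -1.4844) x1=(-1.2066, 2.0702, -1.4242) x2=(-1.6755, 0.7179, -1.1467)
step 14: x0=(-1.3858, 1.1047, -1.4141) x1=(-1.1973, 2.0748, -1.4334) x2=(-1.6827, 0.7041, -1.1913)
step 15: x0=(-1.3925, 1.1022, -1.3402) x1=(-1.1880, 2.0778, -1.4427) x2=(-1.6875, 0.6932, -1.2377)
step 16: x0=(-1.4045, 1.0942, -1.2644) x1=(-1.1789, 2.0791, -1.4519) x2=(-1.6895, 0.6860, -1.2851)
step 17: x0=(-1.4222, 1.0797, -1.1896) x1=(-1.1700, 2.0791, -1.4608) x2=(-1.6883, 0.6829, -1.3322)
step 18: x0=(-1.4452, 1.0586, -1.1186) x1=(-1.1612, 2.0780, -1.4691) x2=(-1.6842, 0.6839, -1.3775)
step 19: x0=(-1.4725, 1.0321, -1.0534) x1=(-1.1525, 2.0759, -1.4768) x2=(-1.6778, 0.6883, -1.4201)
step 20: x0=(-1.5027, 1.0014, -0.9952) x1=(-1.1440, 2.0732, -1.4837) x2=(-1.6698, 0.6952, -1.4593)
step 21: x0=(-1.5348, 0.9680, -0.9443) x1=(-1.1355, 2.0700, -1.4900) x2=(-1.6608, 0.7037, -1.4951)
step 22: x0=(-1.5677, 0.9331, -0.9002) x1=(-1.1271, 2.0667, -1.4955) x2=(-1.6513, 0.7131, -1.5277)
step 23: x0=(-1.6010, 0.8974, -0.8625) x1=(-1.1187, 2.0633, -1.5003) x2=(-1.6416, 0.7230, -1.5572)
step 24: x0=(-1.6340, 0.8615, -0.8305) x1=(-1.1103, 2.0600, -1.5044) x2=(-1.6320, 0.7329, -1.5840)
step 25: x0=(-1.6666, 0.8259, -0.8037) x1=(-1.1018, 2.0570, -1.5079) x2=(-1.6227, 0.7426, -1.6085)
step 26: x0=(-1.6986, 0.7908, -0.7816) x1=(-1.0933, 2.0543, -1.5107) x2=(-1.6138, 0.7518, -1.6308)
step 27: x0=(-1.7297, 0.7564, -0.7637) x1=(-1.0847, 2.0520, -1.5128) x2=(-1.6053, 0.7604, -1.6512)
step 28: x0=(-1.7600, 0.7228, -0.7497) x1=(-1.0760, 2.0502, -1.5143) x2=(-1.5974, 0.7684, -1.6699)
step 29: x0=(-1.7893, 0.6902, -0.7392) x1=(-1.0671, 2.0489, -1.5151) x2=(-1.5900, 0.7755, -1.6870)
step 30: x0=(-1.8177, 0.6585, -0.7319) x1=(-1.0581, 2.0482, -1.5154) x2=(-1.5833, 0.7819, -1.7028)
step 31: x0=(-1.8450, 0.6278, -0.7277) x1=(-1.0489, 2.0482, -1.5150) x2=(-1.5771, 0.7874, -1.7172)
step 32: x0=(-1.8714, 0.5982, -0.7262) x1=(-1.0395, 2.0489, -1.5140) x2=(-1.5716, 0.7920, -1.7305)
step 33: x0=(-1.8966, 0.5697, -0.7273) x1=(-1.0299, 2.0502, -1.5125) x2=(-1.5667, 0.7956, -1.7428)
step 34: x0=(-1.9209, 0.5422, -0.7308) x1=(-1.0201, 2.0523, -1.5104) x2=(-1.5625, 0.7984, -1.7540)
step 35: x0=(-1.9441, 0.5159, -0.7367) x1=(-1.0101, 2.0551, -1.5077) x2=(-1.5590, 0.8002, -1.7643)
step 36: x0=(-1.9662, 0.4906, -0.7448) x1=(-0.9999, 2.0587, -1.5044) x2=(-1.5561, 0.8010, -1.7737)
step 37: x0=(-1.9872, 0.4664, -0.7550) x1=(-0.9894, 2.0630, -1.5006) x2=(-1.5539, 0.8009, -1.7823)
step 38: x0=(-2.0072, 0.4433, -0.7673) x1=(-0.9787, 2.0680, -1.4962) x2=(-1.5524, 0.7998, -1.7900)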